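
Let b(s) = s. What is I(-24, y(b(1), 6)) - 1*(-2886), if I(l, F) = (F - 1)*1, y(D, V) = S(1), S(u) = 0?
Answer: 2885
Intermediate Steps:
y(D, V) = 0
I(l, F) = -1 + F (I(l, F) = (-1 + F)*1 = -1 + F)
I(-24, y(b(1), 6)) - 1*(-2886) = (-1 + 0) - 1*(-2886) = -1 + 2886 = 2885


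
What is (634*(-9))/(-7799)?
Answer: 5706/7799 ≈ 0.73163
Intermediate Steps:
(634*(-9))/(-7799) = -5706*(-1/7799) = 5706/7799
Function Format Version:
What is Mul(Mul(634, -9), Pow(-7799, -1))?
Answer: Rational(5706, 7799) ≈ 0.73163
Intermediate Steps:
Mul(Mul(634, -9), Pow(-7799, -1)) = Mul(-5706, Rational(-1, 7799)) = Rational(5706, 7799)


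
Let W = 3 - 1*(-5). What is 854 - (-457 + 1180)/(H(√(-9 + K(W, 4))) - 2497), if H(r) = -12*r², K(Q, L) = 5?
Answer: 2092169/2449 ≈ 854.29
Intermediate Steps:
W = 8 (W = 3 + 5 = 8)
854 - (-457 + 1180)/(H(√(-9 + K(W, 4))) - 2497) = 854 - (-457 + 1180)/(-12*(√(-9 + 5))² - 2497) = 854 - 723/(-12*(√(-4))² - 2497) = 854 - 723/(-12*(2*I)² - 2497) = 854 - 723/(-12*(-4) - 2497) = 854 - 723/(48 - 2497) = 854 - 723/(-2449) = 854 - 723*(-1)/2449 = 854 - 1*(-723/2449) = 854 + 723/2449 = 2092169/2449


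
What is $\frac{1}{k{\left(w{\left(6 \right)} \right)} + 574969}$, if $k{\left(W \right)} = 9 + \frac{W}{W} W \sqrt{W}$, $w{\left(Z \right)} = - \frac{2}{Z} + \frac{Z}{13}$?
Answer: $\frac{34107119982}{19610843633010271} - \frac{195 \sqrt{195}}{19610843633010271} \approx 1.7392 \cdot 10^{-6}$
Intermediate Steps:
$w{\left(Z \right)} = - \frac{2}{Z} + \frac{Z}{13}$ ($w{\left(Z \right)} = - \frac{2}{Z} + Z \frac{1}{13} = - \frac{2}{Z} + \frac{Z}{13}$)
$k{\left(W \right)} = 9 + W^{\frac{3}{2}}$ ($k{\left(W \right)} = 9 + 1 W^{\frac{3}{2}} = 9 + W^{\frac{3}{2}}$)
$\frac{1}{k{\left(w{\left(6 \right)} \right)} + 574969} = \frac{1}{\left(9 + \left(- \frac{2}{6} + \frac{1}{13} \cdot 6\right)^{\frac{3}{2}}\right) + 574969} = \frac{1}{\left(9 + \left(\left(-2\right) \frac{1}{6} + \frac{6}{13}\right)^{\frac{3}{2}}\right) + 574969} = \frac{1}{\left(9 + \left(- \frac{1}{3} + \frac{6}{13}\right)^{\frac{3}{2}}\right) + 574969} = \frac{1}{\left(9 + \left(\frac{5}{39}\right)^{\frac{3}{2}}\right) + 574969} = \frac{1}{\left(9 + \frac{5 \sqrt{195}}{1521}\right) + 574969} = \frac{1}{574978 + \frac{5 \sqrt{195}}{1521}}$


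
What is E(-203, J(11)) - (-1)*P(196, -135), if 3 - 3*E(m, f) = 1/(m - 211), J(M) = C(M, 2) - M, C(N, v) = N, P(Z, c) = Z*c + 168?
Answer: -32653421/1242 ≈ -26291.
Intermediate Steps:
P(Z, c) = 168 + Z*c
J(M) = 0 (J(M) = M - M = 0)
E(m, f) = 1 - 1/(3*(-211 + m)) (E(m, f) = 1 - 1/(3*(m - 211)) = 1 - 1/(3*(-211 + m)))
E(-203, J(11)) - (-1)*P(196, -135) = (-634/3 - 203)/(-211 - 203) - (-1)*(168 + 196*(-135)) = -1243/3/(-414) - (-1)*(168 - 26460) = -1/414*(-1243/3) - (-1)*(-26292) = 1243/1242 - 1*26292 = 1243/1242 - 26292 = -32653421/1242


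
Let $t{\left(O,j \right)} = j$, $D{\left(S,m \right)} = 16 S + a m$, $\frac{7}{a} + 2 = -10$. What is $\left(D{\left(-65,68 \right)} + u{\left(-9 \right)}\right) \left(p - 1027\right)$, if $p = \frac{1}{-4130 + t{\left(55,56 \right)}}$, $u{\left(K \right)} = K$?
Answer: $\frac{6832470367}{6111} \approx 1.1181 \cdot 10^{6}$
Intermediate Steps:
$a = - \frac{7}{12}$ ($a = \frac{7}{-2 - 10} = \frac{7}{-12} = 7 \left(- \frac{1}{12}\right) = - \frac{7}{12} \approx -0.58333$)
$D{\left(S,m \right)} = 16 S - \frac{7 m}{12}$
$p = - \frac{1}{4074}$ ($p = \frac{1}{-4130 + 56} = \frac{1}{-4074} = - \frac{1}{4074} \approx -0.00024546$)
$\left(D{\left(-65,68 \right)} + u{\left(-9 \right)}\right) \left(p - 1027\right) = \left(\left(16 \left(-65\right) - \frac{119}{3}\right) - 9\right) \left(- \frac{1}{4074} - 1027\right) = \left(\left(-1040 - \frac{119}{3}\right) - 9\right) \left(- \frac{4183999}{4074}\right) = \left(- \frac{3239}{3} - 9\right) \left(- \frac{4183999}{4074}\right) = \left(- \frac{3266}{3}\right) \left(- \frac{4183999}{4074}\right) = \frac{6832470367}{6111}$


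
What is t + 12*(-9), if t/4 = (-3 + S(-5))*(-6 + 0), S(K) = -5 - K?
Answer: -36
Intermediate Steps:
t = 72 (t = 4*((-3 + (-5 - 1*(-5)))*(-6 + 0)) = 4*((-3 + (-5 + 5))*(-6)) = 4*((-3 + 0)*(-6)) = 4*(-3*(-6)) = 4*18 = 72)
t + 12*(-9) = 72 + 12*(-9) = 72 - 108 = -36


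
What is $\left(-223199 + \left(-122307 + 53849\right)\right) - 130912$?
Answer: $-422569$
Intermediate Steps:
$\left(-223199 + \left(-122307 + 53849\right)\right) - 130912 = \left(-223199 - 68458\right) - 130912 = -291657 - 130912 = -422569$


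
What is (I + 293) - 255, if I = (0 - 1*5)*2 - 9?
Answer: 19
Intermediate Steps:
I = -19 (I = (0 - 5)*2 - 9 = -5*2 - 9 = -10 - 9 = -19)
(I + 293) - 255 = (-19 + 293) - 255 = 274 - 255 = 19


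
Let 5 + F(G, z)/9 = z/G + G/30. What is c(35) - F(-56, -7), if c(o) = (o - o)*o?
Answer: 2427/40 ≈ 60.675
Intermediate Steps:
F(G, z) = -45 + 3*G/10 + 9*z/G (F(G, z) = -45 + 9*(z/G + G/30) = -45 + 9*(G/30 + z/G) = -45 + (3*G/10 + 9*z/G) = -45 + 3*G/10 + 9*z/G)
c(o) = 0 (c(o) = 0*o = 0)
c(35) - F(-56, -7) = 0 - (-45 + (3/10)*(-56) + 9*(-7)/(-56)) = 0 - (-45 - 84/5 + 9*(-7)*(-1/56)) = 0 - (-45 - 84/5 + 9/8) = 0 - 1*(-2427/40) = 0 + 2427/40 = 2427/40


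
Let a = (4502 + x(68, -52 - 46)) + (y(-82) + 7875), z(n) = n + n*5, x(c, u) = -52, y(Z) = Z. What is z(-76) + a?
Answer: 11787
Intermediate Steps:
z(n) = 6*n (z(n) = n + 5*n = 6*n)
a = 12243 (a = (4502 - 52) + (-82 + 7875) = 4450 + 7793 = 12243)
z(-76) + a = 6*(-76) + 12243 = -456 + 12243 = 11787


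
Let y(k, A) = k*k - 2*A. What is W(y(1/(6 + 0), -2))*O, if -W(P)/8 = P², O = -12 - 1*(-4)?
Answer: 84100/81 ≈ 1038.3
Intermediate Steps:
y(k, A) = k² - 2*A
O = -8 (O = -12 + 4 = -8)
W(P) = -8*P²
W(y(1/(6 + 0), -2))*O = -8*((1/(6 + 0))² - 2*(-2))²*(-8) = -8*((1/6)² + 4)²*(-8) = -8*((⅙)² + 4)²*(-8) = -8*(1/36 + 4)²*(-8) = -8*(145/36)²*(-8) = -8*21025/1296*(-8) = -21025/162*(-8) = 84100/81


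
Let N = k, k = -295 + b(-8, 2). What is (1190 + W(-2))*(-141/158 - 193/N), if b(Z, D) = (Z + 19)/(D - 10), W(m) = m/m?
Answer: -107617569/374618 ≈ -287.27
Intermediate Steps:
W(m) = 1
b(Z, D) = (19 + Z)/(-10 + D)
k = -2371/8 (k = -295 + (19 - 8)/(-10 + 2) = -295 + 11/(-8) = -295 - ⅛*11 = -295 - 11/8 = -2371/8 ≈ -296.38)
N = -2371/8 ≈ -296.38
(1190 + W(-2))*(-141/158 - 193/N) = (1190 + 1)*(-141/158 - 193/(-2371/8)) = 1191*(-141*1/158 - 193*(-8/2371)) = 1191*(-141/158 + 1544/2371) = 1191*(-90359/374618) = -107617569/374618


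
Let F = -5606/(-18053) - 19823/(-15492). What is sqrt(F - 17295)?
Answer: I*sqrt(338169461007196609581)/139838538 ≈ 131.5*I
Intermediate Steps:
F = 444712771/279677076 (F = -5606*(-1/18053) - 19823*(-1/15492) = 5606/18053 + 19823/15492 = 444712771/279677076 ≈ 1.5901)
sqrt(F - 17295) = sqrt(444712771/279677076 - 17295) = sqrt(-4836570316649/279677076) = I*sqrt(338169461007196609581)/139838538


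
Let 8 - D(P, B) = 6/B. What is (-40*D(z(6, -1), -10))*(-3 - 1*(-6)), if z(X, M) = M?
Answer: -1032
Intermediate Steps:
D(P, B) = 8 - 6/B
(-40*D(z(6, -1), -10))*(-3 - 1*(-6)) = (-40*(8 - 6/(-10)))*(-3 - 1*(-6)) = (-40*(8 - 6*(-⅒)))*(-3 + 6) = -40*(8 + ⅗)*3 = -40*43/5*3 = -344*3 = -1032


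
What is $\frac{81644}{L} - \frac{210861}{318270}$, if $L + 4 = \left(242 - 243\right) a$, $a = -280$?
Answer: $\frac{2160553187}{7320210} \approx 295.15$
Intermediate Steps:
$L = 276$ ($L = -4 + \left(242 - 243\right) \left(-280\right) = -4 - -280 = -4 + 280 = 276$)
$\frac{81644}{L} - \frac{210861}{318270} = \frac{81644}{276} - \frac{210861}{318270} = 81644 \cdot \frac{1}{276} - \frac{70287}{106090} = \frac{20411}{69} - \frac{70287}{106090} = \frac{2160553187}{7320210}$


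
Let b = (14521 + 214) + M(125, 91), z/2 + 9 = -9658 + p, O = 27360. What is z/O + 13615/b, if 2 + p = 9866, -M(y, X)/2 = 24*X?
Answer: 26899357/20260080 ≈ 1.3277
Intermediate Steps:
M(y, X) = -48*X
p = 9864 (p = -2 + 9866 = 9864)
z = 394 (z = -18 + 2*(-9658 + 9864) = -18 + 2*206 = -18 + 412 = 394)
b = 10367 (b = (14521 + 214) - 48*91 = 14735 - 4368 = 10367)
z/O + 13615/b = 394/27360 + 13615/10367 = 394*(1/27360) + 13615*(1/10367) = 197/13680 + 1945/1481 = 26899357/20260080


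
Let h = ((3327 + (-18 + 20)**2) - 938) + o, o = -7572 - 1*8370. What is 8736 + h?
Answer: -4813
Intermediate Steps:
o = -15942 (o = -7572 - 8370 = -15942)
h = -13549 (h = ((3327 + (-18 + 20)**2) - 938) - 15942 = ((3327 + 2**2) - 938) - 15942 = ((3327 + 4) - 938) - 15942 = (3331 - 938) - 15942 = 2393 - 15942 = -13549)
8736 + h = 8736 - 13549 = -4813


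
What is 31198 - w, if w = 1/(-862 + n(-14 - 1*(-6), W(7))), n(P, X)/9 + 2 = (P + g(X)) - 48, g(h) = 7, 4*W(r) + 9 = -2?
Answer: 41212559/1321 ≈ 31198.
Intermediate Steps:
W(r) = -11/4 (W(r) = -9/4 + (¼)*(-2) = -9/4 - ½ = -11/4)
n(P, X) = -387 + 9*P (n(P, X) = -18 + 9*((P + 7) - 48) = -18 + 9*((7 + P) - 48) = -18 + 9*(-41 + P) = -18 + (-369 + 9*P) = -387 + 9*P)
w = -1/1321 (w = 1/(-862 + (-387 + 9*(-14 - 1*(-6)))) = 1/(-862 + (-387 + 9*(-14 + 6))) = 1/(-862 + (-387 + 9*(-8))) = 1/(-862 + (-387 - 72)) = 1/(-862 - 459) = 1/(-1321) = -1/1321 ≈ -0.00075700)
31198 - w = 31198 - 1*(-1/1321) = 31198 + 1/1321 = 41212559/1321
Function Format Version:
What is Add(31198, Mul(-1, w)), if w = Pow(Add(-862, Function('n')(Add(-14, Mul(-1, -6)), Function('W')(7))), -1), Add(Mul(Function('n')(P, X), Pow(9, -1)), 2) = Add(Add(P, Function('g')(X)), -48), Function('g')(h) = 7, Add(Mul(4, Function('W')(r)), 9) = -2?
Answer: Rational(41212559, 1321) ≈ 31198.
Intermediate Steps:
Function('W')(r) = Rational(-11, 4) (Function('W')(r) = Add(Rational(-9, 4), Mul(Rational(1, 4), -2)) = Add(Rational(-9, 4), Rational(-1, 2)) = Rational(-11, 4))
Function('n')(P, X) = Add(-387, Mul(9, P)) (Function('n')(P, X) = Add(-18, Mul(9, Add(Add(P, 7), -48))) = Add(-18, Mul(9, Add(Add(7, P), -48))) = Add(-18, Mul(9, Add(-41, P))) = Add(-18, Add(-369, Mul(9, P))) = Add(-387, Mul(9, P)))
w = Rational(-1, 1321) (w = Pow(Add(-862, Add(-387, Mul(9, Add(-14, Mul(-1, -6))))), -1) = Pow(Add(-862, Add(-387, Mul(9, Add(-14, 6)))), -1) = Pow(Add(-862, Add(-387, Mul(9, -8))), -1) = Pow(Add(-862, Add(-387, -72)), -1) = Pow(Add(-862, -459), -1) = Pow(-1321, -1) = Rational(-1, 1321) ≈ -0.00075700)
Add(31198, Mul(-1, w)) = Add(31198, Mul(-1, Rational(-1, 1321))) = Add(31198, Rational(1, 1321)) = Rational(41212559, 1321)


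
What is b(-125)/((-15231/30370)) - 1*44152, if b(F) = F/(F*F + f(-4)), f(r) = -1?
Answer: -5253404924819/118984572 ≈ -44152.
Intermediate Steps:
b(F) = F/(-1 + F**2) (b(F) = F/(F*F - 1) = F/(F**2 - 1) = F/(-1 + F**2))
b(-125)/((-15231/30370)) - 1*44152 = (-125/(-1 + (-125)**2))/((-15231/30370)) - 1*44152 = (-125/(-1 + 15625))/((-15231*1/30370)) - 44152 = (-125/15624)/(-15231/30370) - 44152 = -125*1/15624*(-30370/15231) - 44152 = -125/15624*(-30370/15231) - 44152 = 1898125/118984572 - 44152 = -5253404924819/118984572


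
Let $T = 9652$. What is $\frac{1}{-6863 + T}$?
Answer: $\frac{1}{2789} \approx 0.00035855$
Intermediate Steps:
$\frac{1}{-6863 + T} = \frac{1}{-6863 + 9652} = \frac{1}{2789}$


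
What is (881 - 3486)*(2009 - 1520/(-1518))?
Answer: -3974164555/759 ≈ -5.2361e+6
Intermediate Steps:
(881 - 3486)*(2009 - 1520/(-1518)) = -2605*(2009 - 1520*(-1/1518)) = -2605*(2009 + 760/759) = -2605*1525591/759 = -3974164555/759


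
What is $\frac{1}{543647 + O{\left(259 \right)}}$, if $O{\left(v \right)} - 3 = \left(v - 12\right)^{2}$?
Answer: $\frac{1}{604659} \approx 1.6538 \cdot 10^{-6}$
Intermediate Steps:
$O{\left(v \right)} = 3 + \left(-12 + v\right)^{2}$ ($O{\left(v \right)} = 3 + \left(v - 12\right)^{2} = 3 + \left(-12 + v\right)^{2}$)
$\frac{1}{543647 + O{\left(259 \right)}} = \frac{1}{543647 + \left(3 + \left(-12 + 259\right)^{2}\right)} = \frac{1}{543647 + \left(3 + 247^{2}\right)} = \frac{1}{543647 + \left(3 + 61009\right)} = \frac{1}{543647 + 61012} = \frac{1}{604659}$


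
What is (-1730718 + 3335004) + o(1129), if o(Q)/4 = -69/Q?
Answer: 1811238618/1129 ≈ 1.6043e+6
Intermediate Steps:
o(Q) = -276/Q (o(Q) = 4*(-69/Q) = -276/Q)
(-1730718 + 3335004) + o(1129) = (-1730718 + 3335004) - 276/1129 = 1604286 - 276*1/1129 = 1604286 - 276/1129 = 1811238618/1129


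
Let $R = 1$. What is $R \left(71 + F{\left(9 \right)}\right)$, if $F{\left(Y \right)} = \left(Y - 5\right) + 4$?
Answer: $79$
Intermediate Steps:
$F{\left(Y \right)} = -1 + Y$ ($F{\left(Y \right)} = \left(-5 + Y\right) + 4 = -1 + Y$)
$R \left(71 + F{\left(9 \right)}\right) = 1 \left(71 + \left(-1 + 9\right)\right) = 1 \left(71 + 8\right) = 1 \cdot 79 = 79$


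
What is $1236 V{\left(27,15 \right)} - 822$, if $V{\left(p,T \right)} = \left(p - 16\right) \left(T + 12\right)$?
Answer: $366270$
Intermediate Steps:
$V{\left(p,T \right)} = \left(-16 + p\right) \left(12 + T\right)$
$1236 V{\left(27,15 \right)} - 822 = 1236 \left(-192 - 240 + 12 \cdot 27 + 15 \cdot 27\right) - 822 = 1236 \left(-192 - 240 + 324 + 405\right) - 822 = 1236 \cdot 297 - 822 = 367092 - 822 = 366270$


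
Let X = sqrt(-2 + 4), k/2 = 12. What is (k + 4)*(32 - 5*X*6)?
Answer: 896 - 840*sqrt(2) ≈ -291.94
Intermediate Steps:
k = 24 (k = 2*12 = 24)
X = sqrt(2) ≈ 1.4142
(k + 4)*(32 - 5*X*6) = (24 + 4)*(32 - 5*sqrt(2)*6) = 28*(32 - 30*sqrt(2)) = 896 - 840*sqrt(2)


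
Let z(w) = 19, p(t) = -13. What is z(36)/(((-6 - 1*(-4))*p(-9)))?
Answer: 19/26 ≈ 0.73077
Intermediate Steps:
z(36)/(((-6 - 1*(-4))*p(-9))) = 19/(((-6 - 1*(-4))*(-13))) = 19/(((-6 + 4)*(-13))) = 19/((-2*(-13))) = 19/26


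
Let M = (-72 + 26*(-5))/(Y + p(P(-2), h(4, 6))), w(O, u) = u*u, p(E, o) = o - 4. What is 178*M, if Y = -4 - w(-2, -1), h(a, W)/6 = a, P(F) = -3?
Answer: -35956/15 ≈ -2397.1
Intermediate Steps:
h(a, W) = 6*a
p(E, o) = -4 + o
w(O, u) = u**2
Y = -5 (Y = -4 - 1*(-1)**2 = -4 - 1*1 = -4 - 1 = -5)
M = -202/15 (M = (-72 + 26*(-5))/(-5 + (-4 + 6*4)) = (-72 - 130)/(-5 + (-4 + 24)) = -202/(-5 + 20) = -202/15 ≈ -13.467)
178*M = 178*(-202/15) = -35956/15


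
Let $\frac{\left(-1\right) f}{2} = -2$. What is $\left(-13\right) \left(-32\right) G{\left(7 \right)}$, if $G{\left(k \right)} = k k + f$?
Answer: $22048$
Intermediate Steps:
$f = 4$ ($f = \left(-2\right) \left(-2\right) = 4$)
$G{\left(k \right)} = 4 + k^{2}$ ($G{\left(k \right)} = k k + 4 = k^{2} + 4 = 4 + k^{2}$)
$\left(-13\right) \left(-32\right) G{\left(7 \right)} = \left(-13\right) \left(-32\right) \left(4 + 7^{2}\right) = 416 \left(4 + 49\right) = 416 \cdot 53 = 22048$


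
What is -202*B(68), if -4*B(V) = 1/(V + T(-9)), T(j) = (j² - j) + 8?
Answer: 101/332 ≈ 0.30422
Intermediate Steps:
T(j) = 8 + j² - j
B(V) = -1/(4*(98 + V)) (B(V) = -1/(4*(V + (8 + (-9)² - 1*(-9)))) = -1/(4*(V + (8 + 81 + 9))) = -1/(4*(V + 98)) = -1/(4*(98 + V)))
-202*B(68) = -(-202)/(392 + 4*68) = -(-202)/(392 + 272) = -(-202)/664 = -202*(-1/664) = 101/332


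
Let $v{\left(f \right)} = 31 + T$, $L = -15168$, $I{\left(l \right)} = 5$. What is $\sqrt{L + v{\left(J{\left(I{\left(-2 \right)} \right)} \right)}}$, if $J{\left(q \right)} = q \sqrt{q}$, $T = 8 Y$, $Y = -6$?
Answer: $i \sqrt{15185} \approx 123.23 i$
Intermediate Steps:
$T = -48$ ($T = 8 \left(-6\right) = -48$)
$J{\left(q \right)} = q^{\frac{3}{2}}$
$v{\left(f \right)} = -17$ ($v{\left(f \right)} = 31 - 48 = -17$)
$\sqrt{L + v{\left(J{\left(I{\left(-2 \right)} \right)} \right)}} = \sqrt{-15168 - 17} = \sqrt{-15185} = i \sqrt{15185}$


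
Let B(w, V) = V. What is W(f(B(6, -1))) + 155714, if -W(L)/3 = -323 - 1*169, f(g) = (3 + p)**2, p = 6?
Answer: 157190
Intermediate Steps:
f(g) = 81 (f(g) = (3 + 6)**2 = 9**2 = 81)
W(L) = 1476 (W(L) = -3*(-323 - 1*169) = -3*(-323 - 169) = -3*(-492) = 1476)
W(f(B(6, -1))) + 155714 = 1476 + 155714 = 157190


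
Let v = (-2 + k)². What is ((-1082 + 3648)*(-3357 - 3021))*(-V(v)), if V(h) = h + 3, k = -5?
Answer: 851029296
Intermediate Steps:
v = 49 (v = (-2 - 5)² = (-7)² = 49)
V(h) = 3 + h
((-1082 + 3648)*(-3357 - 3021))*(-V(v)) = ((-1082 + 3648)*(-3357 - 3021))*(-(3 + 49)) = (2566*(-6378))*(-1*52) = -16365948*(-52) = 851029296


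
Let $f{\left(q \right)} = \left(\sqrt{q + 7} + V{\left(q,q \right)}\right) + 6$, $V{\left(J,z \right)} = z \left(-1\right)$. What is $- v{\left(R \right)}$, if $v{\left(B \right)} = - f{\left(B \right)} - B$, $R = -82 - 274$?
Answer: $6 + i \sqrt{349} \approx 6.0 + 18.682 i$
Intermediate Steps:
$R = -356$ ($R = -82 - 274 = -356$)
$V{\left(J,z \right)} = - z$
$f{\left(q \right)} = 6 + \sqrt{7 + q} - q$ ($f{\left(q \right)} = \left(\sqrt{q + 7} - q\right) + 6 = \left(\sqrt{7 + q} - q\right) + 6 = 6 + \sqrt{7 + q} - q$)
$v{\left(B \right)} = -6 - \sqrt{7 + B}$ ($v{\left(B \right)} = - (6 + \sqrt{7 + B} - B) - B = \left(-6 + B - \sqrt{7 + B}\right) - B = -6 - \sqrt{7 + B}$)
$- v{\left(R \right)} = - (-6 - \sqrt{7 - 356}) = - (-6 - \sqrt{-349}) = - (-6 - i \sqrt{349}) = 6 + i \sqrt{349}$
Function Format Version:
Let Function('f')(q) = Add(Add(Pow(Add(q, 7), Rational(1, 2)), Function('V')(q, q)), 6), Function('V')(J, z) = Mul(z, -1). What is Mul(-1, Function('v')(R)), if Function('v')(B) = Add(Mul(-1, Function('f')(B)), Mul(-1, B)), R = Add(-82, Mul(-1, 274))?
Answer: Add(6, Mul(I, Pow(349, Rational(1, 2)))) ≈ Add(6.0000, Mul(18.682, I))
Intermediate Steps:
R = -356 (R = Add(-82, -274) = -356)
Function('V')(J, z) = Mul(-1, z)
Function('f')(q) = Add(6, Pow(Add(7, q), Rational(1, 2)), Mul(-1, q)) (Function('f')(q) = Add(Add(Pow(Add(q, 7), Rational(1, 2)), Mul(-1, q)), 6) = Add(Add(Pow(Add(7, q), Rational(1, 2)), Mul(-1, q)), 6) = Add(6, Pow(Add(7, q), Rational(1, 2)), Mul(-1, q)))
Function('v')(B) = Add(-6, Mul(-1, Pow(Add(7, B), Rational(1, 2)))) (Function('v')(B) = Add(Mul(-1, Add(6, Pow(Add(7, B), Rational(1, 2)), Mul(-1, B))), Mul(-1, B)) = Add(Add(-6, B, Mul(-1, Pow(Add(7, B), Rational(1, 2)))), Mul(-1, B)) = Add(-6, Mul(-1, Pow(Add(7, B), Rational(1, 2)))))
Mul(-1, Function('v')(R)) = Mul(-1, Add(-6, Mul(-1, Pow(Add(7, -356), Rational(1, 2))))) = Mul(-1, Add(-6, Mul(-1, Pow(-349, Rational(1, 2))))) = Mul(-1, Add(-6, Mul(-1, Mul(I, Pow(349, Rational(1, 2)))))) = Mul(-1, Add(-6, Mul(-1, I, Pow(349, Rational(1, 2))))) = Add(6, Mul(I, Pow(349, Rational(1, 2))))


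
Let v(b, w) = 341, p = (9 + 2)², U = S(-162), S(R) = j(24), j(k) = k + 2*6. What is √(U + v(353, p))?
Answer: √377 ≈ 19.416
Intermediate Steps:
j(k) = 12 + k (j(k) = k + 12 = 12 + k)
S(R) = 36 (S(R) = 12 + 24 = 36)
U = 36
p = 121 (p = 11² = 121)
√(U + v(353, p)) = √(36 + 341) = √377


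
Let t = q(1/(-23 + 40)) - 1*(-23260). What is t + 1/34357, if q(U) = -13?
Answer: 798697180/34357 ≈ 23247.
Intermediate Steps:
t = 23247 (t = -13 - 1*(-23260) = -13 + 23260 = 23247)
t + 1/34357 = 23247 + 1/34357 = 798697180/34357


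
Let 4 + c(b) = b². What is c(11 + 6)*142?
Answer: 40470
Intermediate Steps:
c(b) = -4 + b²
c(11 + 6)*142 = (-4 + (11 + 6)²)*142 = (-4 + 17²)*142 = (-4 + 289)*142 = 285*142 = 40470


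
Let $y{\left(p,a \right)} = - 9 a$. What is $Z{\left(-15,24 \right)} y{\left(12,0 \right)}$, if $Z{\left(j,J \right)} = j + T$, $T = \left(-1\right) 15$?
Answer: $0$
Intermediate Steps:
$T = -15$
$Z{\left(j,J \right)} = -15 + j$ ($Z{\left(j,J \right)} = j - 15 = -15 + j$)
$Z{\left(-15,24 \right)} y{\left(12,0 \right)} = \left(-15 - 15\right) \left(\left(-9\right) 0\right) = \left(-30\right) 0 = 0$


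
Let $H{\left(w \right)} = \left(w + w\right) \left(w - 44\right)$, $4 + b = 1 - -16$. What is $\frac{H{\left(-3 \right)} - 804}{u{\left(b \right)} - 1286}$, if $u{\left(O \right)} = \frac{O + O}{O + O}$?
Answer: $\frac{522}{1285} \approx 0.40623$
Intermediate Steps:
$b = 13$ ($b = -4 + \left(1 - -16\right) = -4 + \left(1 + 16\right) = -4 + 17 = 13$)
$u{\left(O \right)} = 1$ ($u{\left(O \right)} = \frac{2 O}{2 O} = 2 O \frac{1}{2 O} = 1$)
$H{\left(w \right)} = 2 w \left(-44 + w\right)$
$\frac{H{\left(-3 \right)} - 804}{u{\left(b \right)} - 1286} = \frac{2 \left(-3\right) \left(-44 - 3\right) - 804}{1 - 1286} = \frac{2 \left(-3\right) \left(-47\right) - 804}{-1285} = \left(282 - 804\right) \left(- \frac{1}{1285}\right) = \left(-522\right) \left(- \frac{1}{1285}\right) = \frac{522}{1285}$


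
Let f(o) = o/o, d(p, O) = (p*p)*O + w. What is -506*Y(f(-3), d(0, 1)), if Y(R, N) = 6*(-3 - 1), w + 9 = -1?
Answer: 12144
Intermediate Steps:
w = -10 (w = -9 - 1 = -10)
d(p, O) = -10 + O*p² (d(p, O) = (p*p)*O - 10 = p²*O - 10 = O*p² - 10 = -10 + O*p²)
f(o) = 1
Y(R, N) = -24 (Y(R, N) = 6*(-4) = -24)
-506*Y(f(-3), d(0, 1)) = -506*(-24) = 12144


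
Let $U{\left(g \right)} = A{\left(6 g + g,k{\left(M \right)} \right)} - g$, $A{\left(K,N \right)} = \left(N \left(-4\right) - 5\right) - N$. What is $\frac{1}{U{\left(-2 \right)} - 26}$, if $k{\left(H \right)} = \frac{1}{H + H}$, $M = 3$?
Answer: $- \frac{6}{179} \approx -0.03352$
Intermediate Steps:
$k{\left(H \right)} = \frac{1}{2 H}$
$A{\left(K,N \right)} = -5 - 5 N$ ($A{\left(K,N \right)} = \left(- 4 N - 5\right) - N = \left(-5 - 4 N\right) - N = -5 - 5 N$)
$U{\left(g \right)} = - \frac{35}{6} - g$ ($U{\left(g \right)} = \left(-5 - 5 \frac{1}{2 \cdot 3}\right) - g = \left(-5 - 5 \cdot \frac{1}{2} \cdot \frac{1}{3}\right) - g = \left(-5 - \frac{5}{6}\right) - g = - \frac{35}{6} - g$)
$\frac{1}{U{\left(-2 \right)} - 26} = \frac{1}{\left(- \frac{35}{6} - -2\right) - 26} = \frac{1}{\left(- \frac{35}{6} + 2\right) - 26} = \frac{1}{- \frac{23}{6} - 26} = \frac{1}{- \frac{179}{6}} = - \frac{6}{179}$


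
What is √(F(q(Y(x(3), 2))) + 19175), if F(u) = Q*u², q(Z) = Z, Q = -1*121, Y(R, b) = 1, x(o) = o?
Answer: √19054 ≈ 138.04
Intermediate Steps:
Q = -121
F(u) = -121*u²
√(F(q(Y(x(3), 2))) + 19175) = √(-121*1² + 19175) = √(-121*1 + 19175) = √(-121 + 19175) = √19054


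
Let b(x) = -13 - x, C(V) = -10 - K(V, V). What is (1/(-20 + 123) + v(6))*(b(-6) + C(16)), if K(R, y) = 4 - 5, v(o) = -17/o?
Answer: 13960/309 ≈ 45.178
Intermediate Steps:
K(R, y) = -1
C(V) = -9 (C(V) = -10 - 1*(-1) = -10 + 1 = -9)
(1/(-20 + 123) + v(6))*(b(-6) + C(16)) = (1/(-20 + 123) - 17/6)*((-13 - 1*(-6)) - 9) = (1/103 - 17*⅙)*((-13 + 6) - 9) = (1/103 - 17/6)*(-7 - 9) = -1745/618*(-16) = 13960/309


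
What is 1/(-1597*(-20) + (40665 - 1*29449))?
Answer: 1/43156 ≈ 2.3172e-5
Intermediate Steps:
1/(-1597*(-20) + (40665 - 1*29449)) = 1/(31940 + (40665 - 29449)) = 1/(31940 + 11216) = 1/43156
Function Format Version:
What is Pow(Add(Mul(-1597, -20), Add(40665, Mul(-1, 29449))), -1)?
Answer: Rational(1, 43156) ≈ 2.3172e-5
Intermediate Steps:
Pow(Add(Mul(-1597, -20), Add(40665, Mul(-1, 29449))), -1) = Pow(Add(31940, Add(40665, -29449)), -1) = Pow(Add(31940, 11216), -1) = Pow(43156, -1) = Rational(1, 43156)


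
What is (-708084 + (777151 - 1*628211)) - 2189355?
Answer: -2748499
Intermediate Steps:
(-708084 + (777151 - 1*628211)) - 2189355 = (-708084 + (777151 - 628211)) - 2189355 = (-708084 + 148940) - 2189355 = -559144 - 2189355 = -2748499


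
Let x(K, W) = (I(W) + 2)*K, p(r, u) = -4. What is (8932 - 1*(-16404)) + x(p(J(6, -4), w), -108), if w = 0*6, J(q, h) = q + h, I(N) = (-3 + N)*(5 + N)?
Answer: -20404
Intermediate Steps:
J(q, h) = h + q
w = 0
x(K, W) = K*(-13 + W² + 2*W) (x(K, W) = ((-15 + W² + 2*W) + 2)*K = (-13 + W² + 2*W)*K = K*(-13 + W² + 2*W))
(8932 - 1*(-16404)) + x(p(J(6, -4), w), -108) = (8932 - 1*(-16404)) - 4*(-13 + (-108)² + 2*(-108)) = (8932 + 16404) - 4*(-13 + 11664 - 216) = 25336 - 4*11435 = 25336 - 45740 = -20404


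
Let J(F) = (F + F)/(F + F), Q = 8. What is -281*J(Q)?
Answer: -281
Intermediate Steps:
J(F) = 1 (J(F) = (2*F)/((2*F)) = (2*F)*(1/(2*F)) = 1)
-281*J(Q) = -281*1 = -281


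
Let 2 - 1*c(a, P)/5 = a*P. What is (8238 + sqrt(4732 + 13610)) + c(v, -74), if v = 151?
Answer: 64118 + 3*sqrt(2038) ≈ 64253.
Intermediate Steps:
c(a, P) = 10 - 5*P*a (c(a, P) = 10 - 5*a*P = 10 - 5*P*a)
(8238 + sqrt(4732 + 13610)) + c(v, -74) = (8238 + sqrt(4732 + 13610)) + (10 - 5*(-74)*151) = (8238 + sqrt(18342)) + (10 + 55870) = (8238 + 3*sqrt(2038)) + 55880 = 64118 + 3*sqrt(2038)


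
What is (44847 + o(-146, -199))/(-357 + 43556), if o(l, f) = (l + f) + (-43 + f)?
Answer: 44260/43199 ≈ 1.0246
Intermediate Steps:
o(l, f) = -43 + l + 2*f (o(l, f) = (f + l) + (-43 + f) = -43 + l + 2*f)
(44847 + o(-146, -199))/(-357 + 43556) = (44847 + (-43 - 146 + 2*(-199)))/(-357 + 43556) = (44847 + (-43 - 146 - 398))/43199 = (44847 - 587)*(1/43199) = 44260*(1/43199) = 44260/43199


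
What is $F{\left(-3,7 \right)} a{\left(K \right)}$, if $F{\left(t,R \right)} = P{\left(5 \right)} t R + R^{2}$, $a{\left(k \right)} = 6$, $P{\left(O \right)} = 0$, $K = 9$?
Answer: $294$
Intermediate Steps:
$F{\left(t,R \right)} = R^{2}$ ($F{\left(t,R \right)} = 0 t R + R^{2} = 0 R + R^{2} = 0 + R^{2} = R^{2}$)
$F{\left(-3,7 \right)} a{\left(K \right)} = 7^{2} \cdot 6 = 49 \cdot 6 = 294$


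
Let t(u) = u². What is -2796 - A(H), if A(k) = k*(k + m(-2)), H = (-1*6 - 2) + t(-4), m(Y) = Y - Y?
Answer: -2860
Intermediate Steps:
m(Y) = 0
H = 8 (H = (-1*6 - 2) + (-4)² = (-6 - 2) + 16 = -8 + 16 = 8)
A(k) = k² (A(k) = k*(k + 0) = k*k = k²)
-2796 - A(H) = -2796 - 1*8² = -2796 - 1*64 = -2796 - 64 = -2860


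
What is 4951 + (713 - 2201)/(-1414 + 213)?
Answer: 5947639/1201 ≈ 4952.2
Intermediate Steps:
4951 + (713 - 2201)/(-1414 + 213) = 4951 - 1488/(-1201) = 4951 - 1488*(-1/1201) = 4951 + 1488/1201 = 5947639/1201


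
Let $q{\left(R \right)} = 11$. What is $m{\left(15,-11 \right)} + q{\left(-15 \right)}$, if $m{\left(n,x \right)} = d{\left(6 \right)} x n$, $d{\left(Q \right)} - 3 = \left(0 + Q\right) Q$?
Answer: $-6424$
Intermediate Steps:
$d{\left(Q \right)} = 3 + Q^{2}$ ($d{\left(Q \right)} = 3 + \left(0 + Q\right) Q = 3 + Q Q = 3 + Q^{2}$)
$m{\left(n,x \right)} = 39 n x$ ($m{\left(n,x \right)} = \left(3 + 6^{2}\right) x n = \left(3 + 36\right) x n = 39 x n = 39 n x$)
$m{\left(15,-11 \right)} + q{\left(-15 \right)} = 39 \cdot 15 \left(-11\right) + 11 = -6435 + 11 = -6424$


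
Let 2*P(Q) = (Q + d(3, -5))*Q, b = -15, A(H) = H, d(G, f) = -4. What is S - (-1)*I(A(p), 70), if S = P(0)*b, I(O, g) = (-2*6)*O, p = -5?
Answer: 60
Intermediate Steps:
I(O, g) = -12*O
P(Q) = Q*(-4 + Q)/2 (P(Q) = ((Q - 4)*Q)/2 = ((-4 + Q)*Q)/2 = (Q*(-4 + Q))/2 = Q*(-4 + Q)/2)
S = 0 (S = ((½)*0*(-4 + 0))*(-15) = ((½)*0*(-4))*(-15) = 0*(-15) = 0)
S - (-1)*I(A(p), 70) = 0 - (-1)*(-12*(-5)) = 0 - (-1)*60 = 0 - 1*(-60) = 0 + 60 = 60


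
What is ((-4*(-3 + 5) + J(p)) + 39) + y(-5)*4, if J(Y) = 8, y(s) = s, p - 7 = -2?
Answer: 19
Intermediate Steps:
p = 5 (p = 7 - 2 = 5)
((-4*(-3 + 5) + J(p)) + 39) + y(-5)*4 = ((-4*(-3 + 5) + 8) + 39) - 5*4 = ((-4*2 + 8) + 39) - 20 = ((-8 + 8) + 39) - 20 = (0 + 39) - 20 = 39 - 20 = 19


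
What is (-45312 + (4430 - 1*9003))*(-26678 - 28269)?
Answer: 2741031095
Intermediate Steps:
(-45312 + (4430 - 1*9003))*(-26678 - 28269) = (-45312 + (4430 - 9003))*(-54947) = (-45312 - 4573)*(-54947) = -49885*(-54947) = 2741031095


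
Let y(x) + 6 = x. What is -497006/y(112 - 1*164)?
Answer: 248503/29 ≈ 8569.1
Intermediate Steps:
y(x) = -6 + x
-497006/y(112 - 1*164) = -497006/(-6 + (112 - 1*164)) = -497006/(-6 + (112 - 164)) = -497006/(-6 - 52) = -497006/(-58) = -497006*(-1/58) = 248503/29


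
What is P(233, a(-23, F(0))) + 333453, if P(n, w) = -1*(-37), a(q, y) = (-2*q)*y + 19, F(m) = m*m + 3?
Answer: 333490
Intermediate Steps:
F(m) = 3 + m² (F(m) = m² + 3 = 3 + m²)
a(q, y) = 19 - 2*q*y (a(q, y) = -2*q*y + 19 = 19 - 2*q*y)
P(n, w) = 37
P(233, a(-23, F(0))) + 333453 = 37 + 333453 = 333490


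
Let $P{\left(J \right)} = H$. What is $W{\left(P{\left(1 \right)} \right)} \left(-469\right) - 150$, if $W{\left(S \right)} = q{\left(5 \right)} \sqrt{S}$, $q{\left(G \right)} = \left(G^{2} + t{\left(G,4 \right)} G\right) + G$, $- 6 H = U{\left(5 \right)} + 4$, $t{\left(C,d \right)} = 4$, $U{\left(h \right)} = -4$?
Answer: $-150$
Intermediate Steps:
$H = 0$ ($H = - \frac{-4 + 4}{6} = \left(- \frac{1}{6}\right) 0 = 0$)
$P{\left(J \right)} = 0$
$q{\left(G \right)} = G^{2} + 5 G$ ($q{\left(G \right)} = \left(G^{2} + 4 G\right) + G = G^{2} + 5 G$)
$W{\left(S \right)} = 50 \sqrt{S}$ ($W{\left(S \right)} = 5 \left(5 + 5\right) \sqrt{S} = 5 \cdot 10 \sqrt{S} = 50 \sqrt{S}$)
$W{\left(P{\left(1 \right)} \right)} \left(-469\right) - 150 = 50 \sqrt{0} \left(-469\right) - 150 = 50 \cdot 0 \left(-469\right) - 150 = 0 \left(-469\right) - 150 = 0 - 150 = -150$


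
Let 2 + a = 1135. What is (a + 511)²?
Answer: 2702736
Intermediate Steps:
a = 1133 (a = -2 + 1135 = 1133)
(a + 511)² = (1133 + 511)² = 1644² = 2702736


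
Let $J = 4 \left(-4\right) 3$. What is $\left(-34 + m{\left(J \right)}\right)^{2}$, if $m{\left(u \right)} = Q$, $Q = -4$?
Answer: $1444$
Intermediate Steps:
$J = -48$ ($J = \left(-16\right) 3 = -48$)
$m{\left(u \right)} = -4$
$\left(-34 + m{\left(J \right)}\right)^{2} = \left(-34 - 4\right)^{2} = \left(-38\right)^{2} = 1444$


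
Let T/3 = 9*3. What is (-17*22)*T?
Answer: -30294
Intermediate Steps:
T = 81 (T = 3*(9*3) = 3*27 = 81)
(-17*22)*T = -17*22*81 = -374*81 = -30294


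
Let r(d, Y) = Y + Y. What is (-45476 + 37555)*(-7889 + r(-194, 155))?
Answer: 60033259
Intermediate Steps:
r(d, Y) = 2*Y
(-45476 + 37555)*(-7889 + r(-194, 155)) = (-45476 + 37555)*(-7889 + 2*155) = -7921*(-7889 + 310) = -7921*(-7579) = 60033259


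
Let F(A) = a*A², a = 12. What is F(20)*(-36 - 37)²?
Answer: 25579200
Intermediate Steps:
F(A) = 12*A²
F(20)*(-36 - 37)² = (12*20²)*(-36 - 37)² = (12*400)*(-73)² = 4800*5329 = 25579200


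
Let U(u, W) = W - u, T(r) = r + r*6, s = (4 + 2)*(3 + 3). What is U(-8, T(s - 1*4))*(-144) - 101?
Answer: -33509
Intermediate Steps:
s = 36 (s = 6*6 = 36)
T(r) = 7*r (T(r) = r + 6*r = 7*r)
U(-8, T(s - 1*4))*(-144) - 101 = (7*(36 - 1*4) - 1*(-8))*(-144) - 101 = (7*(36 - 4) + 8)*(-144) - 101 = (7*32 + 8)*(-144) - 101 = (224 + 8)*(-144) - 101 = 232*(-144) - 101 = -33408 - 101 = -33509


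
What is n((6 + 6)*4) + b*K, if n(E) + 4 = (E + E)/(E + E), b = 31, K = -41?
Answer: -1274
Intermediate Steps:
n(E) = -3 (n(E) = -4 + (E + E)/(E + E) = -4 + (2*E)/((2*E)) = -4 + (2*E)*(1/(2*E)) = -4 + 1 = -3)
n((6 + 6)*4) + b*K = -3 + 31*(-41) = -3 - 1271 = -1274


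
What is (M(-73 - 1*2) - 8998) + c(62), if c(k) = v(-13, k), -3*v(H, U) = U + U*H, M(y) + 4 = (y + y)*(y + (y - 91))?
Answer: 27396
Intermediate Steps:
M(y) = -4 + 2*y*(-91 + 2*y) (M(y) = -4 + (y + y)*(y + (y - 91)) = -4 + (2*y)*(y + (-91 + y)) = -4 + (2*y)*(-91 + 2*y) = -4 + 2*y*(-91 + 2*y))
v(H, U) = -U/3 - H*U/3 (v(H, U) = -(U + U*H)/3 = -(U + H*U)/3 = -U/3 - H*U/3)
c(k) = 4*k (c(k) = -k*(1 - 13)/3 = -1/3*k*(-12) = 4*k)
(M(-73 - 1*2) - 8998) + c(62) = ((-4 - 182*(-73 - 1*2) + 4*(-73 - 1*2)**2) - 8998) + 4*62 = ((-4 - 182*(-73 - 2) + 4*(-73 - 2)**2) - 8998) + 248 = ((-4 - 182*(-75) + 4*(-75)**2) - 8998) + 248 = ((-4 + 13650 + 4*5625) - 8998) + 248 = ((-4 + 13650 + 22500) - 8998) + 248 = (36146 - 8998) + 248 = 27148 + 248 = 27396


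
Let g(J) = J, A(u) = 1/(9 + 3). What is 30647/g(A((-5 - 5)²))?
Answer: 367764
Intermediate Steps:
A(u) = 1/12
30647/g(A((-5 - 5)²)) = 30647/(1/12) = 30647*12 = 367764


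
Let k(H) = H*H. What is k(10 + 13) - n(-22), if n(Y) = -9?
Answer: 538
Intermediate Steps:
k(H) = H²
k(10 + 13) - n(-22) = (10 + 13)² - 1*(-9) = 23² + 9 = 529 + 9 = 538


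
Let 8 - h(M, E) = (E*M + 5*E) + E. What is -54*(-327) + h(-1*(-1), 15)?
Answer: 17561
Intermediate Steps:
h(M, E) = 8 - 6*E - E*M (h(M, E) = 8 - ((E*M + 5*E) + E) = 8 - ((5*E + E*M) + E) = 8 - (6*E + E*M) = 8 + (-6*E - E*M) = 8 - 6*E - E*M)
-54*(-327) + h(-1*(-1), 15) = -54*(-327) + (8 - 6*15 - 1*15*(-1*(-1))) = 17658 + (8 - 90 - 1*15*1) = 17658 + (8 - 90 - 15) = 17658 - 97 = 17561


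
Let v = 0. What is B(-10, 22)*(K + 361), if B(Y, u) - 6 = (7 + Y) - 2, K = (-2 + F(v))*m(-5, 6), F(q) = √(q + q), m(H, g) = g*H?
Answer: 421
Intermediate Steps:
m(H, g) = H*g
F(q) = √2*√q (F(q) = √(2*q) = √2*√q)
K = 60 (K = (-2 + √2*√0)*(-5*6) = (-2 + √2*0)*(-30) = (-2 + 0)*(-30) = -2*(-30) = 60)
B(Y, u) = 11 + Y (B(Y, u) = 6 + ((7 + Y) - 2) = 6 + (5 + Y) = 11 + Y)
B(-10, 22)*(K + 361) = (11 - 10)*(60 + 361) = 1*421 = 421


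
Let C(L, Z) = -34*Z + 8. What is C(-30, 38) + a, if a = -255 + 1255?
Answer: -284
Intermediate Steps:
a = 1000
C(L, Z) = 8 - 34*Z
C(-30, 38) + a = (8 - 34*38) + 1000 = (8 - 1292) + 1000 = -1284 + 1000 = -284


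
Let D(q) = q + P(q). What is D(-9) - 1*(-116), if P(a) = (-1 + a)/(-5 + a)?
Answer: 754/7 ≈ 107.71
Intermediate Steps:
P(a) = (-1 + a)/(-5 + a)
D(q) = q + (-1 + q)/(-5 + q)
D(-9) - 1*(-116) = (-1 - 9 - 9*(-5 - 9))/(-5 - 9) - 1*(-116) = (-1 - 9 - 9*(-14))/(-14) + 116 = -(-1 - 9 + 126)/14 + 116 = -1/14*116 + 116 = -58/7 + 116 = 754/7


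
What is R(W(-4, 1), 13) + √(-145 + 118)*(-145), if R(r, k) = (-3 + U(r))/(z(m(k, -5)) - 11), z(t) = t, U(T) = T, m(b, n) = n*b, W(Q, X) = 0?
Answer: 3/76 - 435*I*√3 ≈ 0.039474 - 753.44*I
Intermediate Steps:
m(b, n) = b*n
R(r, k) = (-3 + r)/(-11 - 5*k) (R(r, k) = (-3 + r)/(k*(-5) - 11) = (-3 + r)/(-5*k - 11) = (-3 + r)/(-11 - 5*k))
R(W(-4, 1), 13) + √(-145 + 118)*(-145) = (3 - 1*0)/(11 + 5*13) + √(-145 + 118)*(-145) = (3 + 0)/(11 + 65) + √(-27)*(-145) = 3/76 + (3*I*√3)*(-145) = (1/76)*3 - 435*I*√3 = 3/76 - 435*I*√3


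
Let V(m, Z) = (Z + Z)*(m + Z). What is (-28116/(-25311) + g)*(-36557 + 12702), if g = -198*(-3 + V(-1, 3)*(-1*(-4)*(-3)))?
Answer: -40966657590/59 ≈ -6.9435e+8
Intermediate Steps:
V(m, Z) = 2*Z*(Z + m) (V(m, Z) = (2*Z)*(Z + m) = 2*Z*(Z + m))
g = 29106 (g = -198*(-3 + (2*3*(3 - 1))*(-1*(-4)*(-3))) = -198*(-3 + (2*3*2)*(4*(-3))) = -198*(-3 + 12*(-12)) = -198*(-3 - 144) = -198*(-147) = 29106)
(-28116/(-25311) + g)*(-36557 + 12702) = (-28116/(-25311) + 29106)*(-36557 + 12702) = (-28116*(-1/25311) + 29106)*(-23855) = (852/767 + 29106)*(-23855) = (22325154/767)*(-23855) = -40966657590/59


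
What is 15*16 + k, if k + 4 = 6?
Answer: 242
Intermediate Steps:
k = 2 (k = -4 + 6 = 2)
15*16 + k = 15*16 + 2 = 240 + 2 = 242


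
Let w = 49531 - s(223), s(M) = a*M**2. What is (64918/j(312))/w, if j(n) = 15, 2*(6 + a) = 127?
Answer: -129836/84296595 ≈ -0.0015402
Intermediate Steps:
a = 115/2 (a = -6 + (1/2)*127 = -6 + 127/2 = 115/2 ≈ 57.500)
s(M) = 115*M**2/2
w = -5619773/2 (w = 49531 - 115*223**2/2 = 49531 - 115*49729/2 = 49531 - 1*5718835/2 = 49531 - 5718835/2 = -5619773/2 ≈ -2.8099e+6)
(64918/j(312))/w = (64918/15)/(-5619773/2) = (64918*(1/15))*(-2/5619773) = (64918/15)*(-2/5619773) = -129836/84296595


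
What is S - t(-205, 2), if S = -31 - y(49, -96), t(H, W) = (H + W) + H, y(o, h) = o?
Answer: 328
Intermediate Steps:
t(H, W) = W + 2*H
S = -80 (S = -31 - 1*49 = -31 - 49 = -80)
S - t(-205, 2) = -80 - (2 + 2*(-205)) = -80 - (2 - 410) = -80 - 1*(-408) = -80 + 408 = 328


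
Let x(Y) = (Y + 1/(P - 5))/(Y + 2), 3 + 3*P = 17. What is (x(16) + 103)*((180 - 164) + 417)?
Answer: 808411/18 ≈ 44912.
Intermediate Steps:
P = 14/3 (P = -1 + (⅓)*17 = -1 + 17/3 = 14/3 ≈ 4.6667)
x(Y) = (-3 + Y)/(2 + Y) (x(Y) = (Y + 1/(14/3 - 5))/(Y + 2) = (Y + 1/(-⅓))/(2 + Y) = (Y - 3)/(2 + Y) = (-3 + Y)/(2 + Y))
(x(16) + 103)*((180 - 164) + 417) = ((-3 + 16)/(2 + 16) + 103)*((180 - 164) + 417) = (13/18 + 103)*(16 + 417) = ((1/18)*13 + 103)*433 = (13/18 + 103)*433 = (1867/18)*433 = 808411/18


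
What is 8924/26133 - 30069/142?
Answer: -784525969/3710886 ≈ -211.41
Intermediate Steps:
8924/26133 - 30069/142 = -784525969/3710886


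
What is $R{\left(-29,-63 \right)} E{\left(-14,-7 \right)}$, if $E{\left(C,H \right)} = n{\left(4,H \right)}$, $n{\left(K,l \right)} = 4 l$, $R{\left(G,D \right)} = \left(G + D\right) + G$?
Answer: $3388$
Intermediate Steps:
$R{\left(G,D \right)} = D + 2 G$ ($R{\left(G,D \right)} = \left(D + G\right) + G = D + 2 G$)
$E{\left(C,H \right)} = 4 H$
$R{\left(-29,-63 \right)} E{\left(-14,-7 \right)} = \left(-63 + 2 \left(-29\right)\right) 4 \left(-7\right) = \left(-63 - 58\right) \left(-28\right) = \left(-121\right) \left(-28\right) = 3388$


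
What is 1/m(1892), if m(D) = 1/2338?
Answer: 2338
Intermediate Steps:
m(D) = 1/2338
1/m(1892) = 1/(1/2338) = 2338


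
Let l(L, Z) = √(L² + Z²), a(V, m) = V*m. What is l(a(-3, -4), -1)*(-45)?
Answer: -45*√145 ≈ -541.87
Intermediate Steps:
l(a(-3, -4), -1)*(-45) = √((-3*(-4))² + (-1)²)*(-45) = √(12² + 1)*(-45) = √(144 + 1)*(-45) = √145*(-45) = -45*√145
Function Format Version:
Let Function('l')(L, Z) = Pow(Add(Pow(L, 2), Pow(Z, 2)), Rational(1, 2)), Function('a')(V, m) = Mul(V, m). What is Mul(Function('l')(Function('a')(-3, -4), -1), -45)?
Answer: Mul(-45, Pow(145, Rational(1, 2))) ≈ -541.87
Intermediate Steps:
Mul(Function('l')(Function('a')(-3, -4), -1), -45) = Mul(Pow(Add(Pow(Mul(-3, -4), 2), Pow(-1, 2)), Rational(1, 2)), -45) = Mul(Pow(Add(Pow(12, 2), 1), Rational(1, 2)), -45) = Mul(Pow(Add(144, 1), Rational(1, 2)), -45) = Mul(Pow(145, Rational(1, 2)), -45) = Mul(-45, Pow(145, Rational(1, 2)))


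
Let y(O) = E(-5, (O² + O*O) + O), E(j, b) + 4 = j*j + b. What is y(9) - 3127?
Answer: -2935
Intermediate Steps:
E(j, b) = -4 + b + j² (E(j, b) = -4 + (j*j + b) = -4 + (j² + b) = -4 + (b + j²) = -4 + b + j²)
y(O) = 21 + O + 2*O² (y(O) = -4 + ((O² + O*O) + O) + (-5)² = -4 + ((O² + O²) + O) + 25 = -4 + (2*O² + O) + 25 = -4 + (O + 2*O²) + 25 = 21 + O + 2*O²)
y(9) - 3127 = (21 + 9*(1 + 2*9)) - 3127 = (21 + 9*(1 + 18)) - 3127 = (21 + 9*19) - 3127 = (21 + 171) - 3127 = 192 - 3127 = -2935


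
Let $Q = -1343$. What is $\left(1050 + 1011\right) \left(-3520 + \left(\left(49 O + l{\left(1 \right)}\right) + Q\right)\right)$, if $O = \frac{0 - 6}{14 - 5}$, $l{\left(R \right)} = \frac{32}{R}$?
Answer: $-10024017$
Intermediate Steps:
$O = - \frac{2}{3}$ ($O = - \frac{6}{9} = \left(-6\right) \frac{1}{9} = - \frac{2}{3} \approx -0.66667$)
$\left(1050 + 1011\right) \left(-3520 + \left(\left(49 O + l{\left(1 \right)}\right) + Q\right)\right) = \left(1050 + 1011\right) \left(-3520 - \left(\frac{4127}{3} - 32\right)\right) = 2061 \left(-3520 + \left(\left(- \frac{98}{3} + 32 \cdot 1\right) - 1343\right)\right) = 2061 \left(-3520 + \left(\left(- \frac{98}{3} + 32\right) - 1343\right)\right) = 2061 \left(-3520 - \frac{4031}{3}\right) = 2061 \left(- \frac{14591}{3}\right) = -10024017$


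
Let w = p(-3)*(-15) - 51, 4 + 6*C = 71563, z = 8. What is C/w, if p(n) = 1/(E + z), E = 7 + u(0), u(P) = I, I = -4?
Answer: -87461/384 ≈ -227.76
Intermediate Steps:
u(P) = -4
C = 23853/2 (C = -⅔ + (⅙)*71563 = -⅔ + 71563/6 = 23853/2 ≈ 11927.)
E = 3 (E = 7 - 4 = 3)
p(n) = 1/11 (p(n) = 1/(3 + 8) = 1/11)
w = -576/11 (w = (1/11)*(-15) - 51 = -15/11 - 51 = -576/11 ≈ -52.364)
C/w = 23853/(2*(-576/11)) = (23853/2)*(-11/576) = -87461/384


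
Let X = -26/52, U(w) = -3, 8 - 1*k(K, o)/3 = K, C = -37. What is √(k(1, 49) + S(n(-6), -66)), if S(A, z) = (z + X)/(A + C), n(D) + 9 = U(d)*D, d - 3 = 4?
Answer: √374/4 ≈ 4.8348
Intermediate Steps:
d = 7 (d = 3 + 4 = 7)
k(K, o) = 24 - 3*K
n(D) = -9 - 3*D
X = -½ (X = -26*1/52 = -½ ≈ -0.50000)
S(A, z) = (-½ + z)/(-37 + A) (S(A, z) = (z - ½)/(A - 37) = (-½ + z)/(-37 + A))
√(k(1, 49) + S(n(-6), -66)) = √((24 - 3*1) + (-½ - 66)/(-37 + (-9 - 3*(-6)))) = √((24 - 3) - 133/2/(-37 + (-9 + 18))) = √(21 - 133/2/(-37 + 9)) = √(21 - 133/2/(-28)) = √(21 - 1/28*(-133/2)) = √(21 + 19/8) = √(187/8) = √374/4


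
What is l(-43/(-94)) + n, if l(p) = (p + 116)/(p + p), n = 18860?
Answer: 1632907/86 ≈ 18987.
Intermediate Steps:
l(p) = (116 + p)/(2*p) (l(p) = (116 + p)/((2*p)) = (116 + p)*(1/(2*p)) = (116 + p)/(2*p))
l(-43/(-94)) + n = (116 - 43/(-94))/(2*((-43/(-94)))) + 18860 = (116 - 43*(-1/94))/(2*((-43*(-1/94)))) + 18860 = (116 + 43/94)/(2*(43/94)) + 18860 = (½)*(94/43)*(10947/94) + 18860 = 10947/86 + 18860 = 1632907/86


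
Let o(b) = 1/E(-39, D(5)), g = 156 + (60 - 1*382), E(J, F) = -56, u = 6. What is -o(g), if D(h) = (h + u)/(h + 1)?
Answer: 1/56 ≈ 0.017857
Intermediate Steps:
D(h) = (6 + h)/(1 + h) (D(h) = (h + 6)/(h + 1) = (6 + h)/(1 + h))
g = -166 (g = 156 + (60 - 382) = 156 - 322 = -166)
o(b) = -1/56 (o(b) = 1/(-56) = -1/56)
-o(g) = -1*(-1/56) = 1/56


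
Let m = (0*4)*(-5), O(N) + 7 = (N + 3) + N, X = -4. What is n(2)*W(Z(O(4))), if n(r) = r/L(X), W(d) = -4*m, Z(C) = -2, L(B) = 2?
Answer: 0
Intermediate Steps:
O(N) = -4 + 2*N (O(N) = -7 + ((N + 3) + N) = -7 + ((3 + N) + N) = -7 + (3 + 2*N) = -4 + 2*N)
m = 0 (m = 0*(-5) = 0)
W(d) = 0 (W(d) = -4*0 = 0)
n(r) = r/2
n(2)*W(Z(O(4))) = ((½)*2)*0 = 1*0 = 0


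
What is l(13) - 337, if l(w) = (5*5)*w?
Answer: -12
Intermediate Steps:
l(w) = 25*w
l(13) - 337 = 25*13 - 337 = 325 - 337 = -12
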